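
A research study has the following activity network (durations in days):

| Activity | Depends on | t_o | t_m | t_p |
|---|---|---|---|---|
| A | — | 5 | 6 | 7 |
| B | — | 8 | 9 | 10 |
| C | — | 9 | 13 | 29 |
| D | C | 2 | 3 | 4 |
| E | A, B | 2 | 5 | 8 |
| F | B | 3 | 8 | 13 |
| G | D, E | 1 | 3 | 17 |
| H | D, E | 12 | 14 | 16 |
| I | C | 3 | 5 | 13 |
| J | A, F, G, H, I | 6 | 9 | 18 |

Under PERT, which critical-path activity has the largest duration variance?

C

te_A = (5 + 4·6 + 7)/6 = 36/6 = 6; σ²_A = ((7−5)/6)² = 0.111
te_B = (8 + 4·9 + 10)/6 = 54/6 = 9; σ²_B = ((10−8)/6)² = 0.111
te_C = (9 + 4·13 + 29)/6 = 90/6 = 15; σ²_C = ((29−9)/6)² = 11.111
te_D = (2 + 4·3 + 4)/6 = 18/6 = 3; σ²_D = ((4−2)/6)² = 0.111
te_E = (2 + 4·5 + 8)/6 = 30/6 = 5; σ²_E = ((8−2)/6)² = 1.000
te_F = (3 + 4·8 + 13)/6 = 48/6 = 8; σ²_F = ((13−3)/6)² = 2.778
te_G = (1 + 4·3 + 17)/6 = 30/6 = 5; σ²_G = ((17−1)/6)² = 7.111
te_H = (12 + 4·14 + 16)/6 = 84/6 = 14; σ²_H = ((16−12)/6)² = 0.444
te_I = (3 + 4·5 + 13)/6 = 36/6 = 6; σ²_I = ((13−3)/6)² = 2.778
te_J = (6 + 4·9 + 18)/6 = 60/6 = 10; σ²_J = ((18−6)/6)² = 4.000

Forward pass:
ES_A = 0; EF_A = 6
ES_B = 0; EF_B = 9
ES_C = 0; EF_C = 15
ES_D = 15; EF_D = 15+3 = 18
ES_E = max(EF_A=6, EF_B=9) = 9; EF_E = 9+5 = 14
ES_F = 9; EF_F = 9+8 = 17
ES_G = max(EF_D=18, EF_E=14) = 18; EF_G = 18+5 = 23
ES_H = max(EF_D=18, EF_E=14) = 18; EF_H = 18+14 = 32
ES_I = 15; EF_I = 15+6 = 21
ES_J = max(EF_A=6, EF_F=17, EF_G=23, EF_H=32, EF_I=21) = 32; EF_J = 32+10 = 42
Expected project duration μ = 42 days. Critical path: C → D → H → J.

Variances on critical path: σ²_C=11.111, σ²_D=0.111, σ²_H=0.444, σ²_J=4.000.
Largest is σ²_C = 11.111.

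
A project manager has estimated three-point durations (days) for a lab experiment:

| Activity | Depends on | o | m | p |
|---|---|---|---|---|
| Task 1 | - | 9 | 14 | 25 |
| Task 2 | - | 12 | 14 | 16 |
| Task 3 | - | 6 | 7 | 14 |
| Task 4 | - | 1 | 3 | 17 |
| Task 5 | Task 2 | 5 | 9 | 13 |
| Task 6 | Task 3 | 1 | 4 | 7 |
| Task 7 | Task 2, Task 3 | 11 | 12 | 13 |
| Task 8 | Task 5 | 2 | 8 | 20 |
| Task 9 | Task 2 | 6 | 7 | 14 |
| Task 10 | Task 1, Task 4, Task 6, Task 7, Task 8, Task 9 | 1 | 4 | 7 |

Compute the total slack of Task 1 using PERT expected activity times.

te_Task 1 = (9 + 4·14 + 25)/6 = 90/6 = 15
te_Task 2 = (12 + 4·14 + 16)/6 = 84/6 = 14
te_Task 3 = (6 + 4·7 + 14)/6 = 48/6 = 8
te_Task 4 = (1 + 4·3 + 17)/6 = 30/6 = 5
te_Task 5 = (5 + 4·9 + 13)/6 = 54/6 = 9
te_Task 6 = (1 + 4·4 + 7)/6 = 24/6 = 4
te_Task 7 = (11 + 4·12 + 13)/6 = 72/6 = 12
te_Task 8 = (2 + 4·8 + 20)/6 = 54/6 = 9
te_Task 9 = (6 + 4·7 + 14)/6 = 48/6 = 8
te_Task 10 = (1 + 4·4 + 7)/6 = 24/6 = 4

Forward pass:
ES_Task 1 = 0; EF_Task 1 = 15
ES_Task 2 = 0; EF_Task 2 = 14
ES_Task 3 = 0; EF_Task 3 = 8
ES_Task 4 = 0; EF_Task 4 = 5
ES_Task 5 = 14; EF_Task 5 = 14+9 = 23
ES_Task 6 = 8; EF_Task 6 = 8+4 = 12
ES_Task 7 = max(EF_Task 2=14, EF_Task 3=8) = 14; EF_Task 7 = 14+12 = 26
ES_Task 8 = 23; EF_Task 8 = 23+9 = 32
ES_Task 9 = 14; EF_Task 9 = 14+8 = 22
ES_Task 10 = max(EF_Task 1=15, EF_Task 4=5, EF_Task 6=12, EF_Task 7=26, EF_Task 8=32, EF_Task 9=22) = 32; EF_Task 10 = 32+4 = 36
Expected project duration μ = 36 days. Critical path: Task 2 → Task 5 → Task 8 → Task 10.

Backward pass:
LF_Task 10 = 36; LS_Task 10 = 36−4 = 32
LF_Task 9 = LS_Task 10 = 32; LS_Task 9 = 32−8 = 24
LF_Task 8 = LS_Task 10 = 32; LS_Task 8 = 32−9 = 23
LF_Task 7 = LS_Task 10 = 32; LS_Task 7 = 32−12 = 20
LF_Task 6 = LS_Task 10 = 32; LS_Task 6 = 32−4 = 28
LF_Task 5 = LS_Task 8 = 23; LS_Task 5 = 23−9 = 14
LF_Task 4 = LS_Task 10 = 32; LS_Task 4 = 32−5 = 27
LF_Task 3 = min(LS_Task 6=28, LS_Task 7=20) = 20; LS_Task 3 = 20−8 = 12
LF_Task 2 = min(LS_Task 5=14, LS_Task 7=20, LS_Task 9=24) = 14; LS_Task 2 = 14−14 = 0
LF_Task 1 = LS_Task 10 = 32; LS_Task 1 = 32−15 = 17
Slack_Task 1 = LS_Task 1 − ES_Task 1 = 17 − 0 = 17

17 days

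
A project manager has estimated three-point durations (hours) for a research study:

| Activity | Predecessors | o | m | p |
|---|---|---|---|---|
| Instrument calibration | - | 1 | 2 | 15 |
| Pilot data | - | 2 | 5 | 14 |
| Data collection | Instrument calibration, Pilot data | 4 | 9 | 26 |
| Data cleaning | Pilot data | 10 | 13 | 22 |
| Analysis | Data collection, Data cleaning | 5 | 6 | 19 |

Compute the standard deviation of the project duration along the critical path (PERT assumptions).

te_Instrument calibration = (1 + 4·2 + 15)/6 = 24/6 = 4; σ²_Instrument calibration = ((15−1)/6)² = 5.444
te_Pilot data = (2 + 4·5 + 14)/6 = 36/6 = 6; σ²_Pilot data = ((14−2)/6)² = 4.000
te_Data collection = (4 + 4·9 + 26)/6 = 66/6 = 11; σ²_Data collection = ((26−4)/6)² = 13.444
te_Data cleaning = (10 + 4·13 + 22)/6 = 84/6 = 14; σ²_Data cleaning = ((22−10)/6)² = 4.000
te_Analysis = (5 + 4·6 + 19)/6 = 48/6 = 8; σ²_Analysis = ((19−5)/6)² = 5.444

Forward pass:
ES_Instrument calibration = 0; EF_Instrument calibration = 4
ES_Pilot data = 0; EF_Pilot data = 6
ES_Data collection = max(EF_Instrument calibration=4, EF_Pilot data=6) = 6; EF_Data collection = 6+11 = 17
ES_Data cleaning = 6; EF_Data cleaning = 6+14 = 20
ES_Analysis = max(EF_Data collection=17, EF_Data cleaning=20) = 20; EF_Analysis = 20+8 = 28
Expected project duration μ = 28 hours. Critical path: Pilot data → Data cleaning → Analysis.

Variance along critical path = 4.000 + 4.000 + 5.444 = 13.444
σ = √13.444 = 3.667 hours

3.67 hours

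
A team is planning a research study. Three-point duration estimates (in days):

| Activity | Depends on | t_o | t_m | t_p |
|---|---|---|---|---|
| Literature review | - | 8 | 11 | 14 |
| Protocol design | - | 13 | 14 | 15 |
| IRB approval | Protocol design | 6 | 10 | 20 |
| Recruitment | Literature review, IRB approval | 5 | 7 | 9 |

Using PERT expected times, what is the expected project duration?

te_Literature review = (8 + 4·11 + 14)/6 = 66/6 = 11
te_Protocol design = (13 + 4·14 + 15)/6 = 84/6 = 14
te_IRB approval = (6 + 4·10 + 20)/6 = 66/6 = 11
te_Recruitment = (5 + 4·7 + 9)/6 = 42/6 = 7

Forward pass:
ES_Literature review = 0; EF_Literature review = 11
ES_Protocol design = 0; EF_Protocol design = 14
ES_IRB approval = 14; EF_IRB approval = 14+11 = 25
ES_Recruitment = max(EF_Literature review=11, EF_IRB approval=25) = 25; EF_Recruitment = 25+7 = 32
Expected project duration μ = 32 days. Critical path: Protocol design → IRB approval → Recruitment.

32 days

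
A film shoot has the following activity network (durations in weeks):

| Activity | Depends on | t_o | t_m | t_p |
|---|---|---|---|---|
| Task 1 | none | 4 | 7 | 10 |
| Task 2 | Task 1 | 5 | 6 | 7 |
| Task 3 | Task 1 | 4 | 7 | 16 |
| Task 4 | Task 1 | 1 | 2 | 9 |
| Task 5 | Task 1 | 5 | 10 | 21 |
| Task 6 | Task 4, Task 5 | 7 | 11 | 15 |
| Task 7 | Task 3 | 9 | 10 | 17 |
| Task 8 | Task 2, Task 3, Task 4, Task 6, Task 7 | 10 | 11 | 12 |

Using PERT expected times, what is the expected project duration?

te_Task 1 = (4 + 4·7 + 10)/6 = 42/6 = 7
te_Task 2 = (5 + 4·6 + 7)/6 = 36/6 = 6
te_Task 3 = (4 + 4·7 + 16)/6 = 48/6 = 8
te_Task 4 = (1 + 4·2 + 9)/6 = 18/6 = 3
te_Task 5 = (5 + 4·10 + 21)/6 = 66/6 = 11
te_Task 6 = (7 + 4·11 + 15)/6 = 66/6 = 11
te_Task 7 = (9 + 4·10 + 17)/6 = 66/6 = 11
te_Task 8 = (10 + 4·11 + 12)/6 = 66/6 = 11

Forward pass:
ES_Task 1 = 0; EF_Task 1 = 7
ES_Task 2 = 7; EF_Task 2 = 7+6 = 13
ES_Task 3 = 7; EF_Task 3 = 7+8 = 15
ES_Task 4 = 7; EF_Task 4 = 7+3 = 10
ES_Task 5 = 7; EF_Task 5 = 7+11 = 18
ES_Task 6 = max(EF_Task 4=10, EF_Task 5=18) = 18; EF_Task 6 = 18+11 = 29
ES_Task 7 = 15; EF_Task 7 = 15+11 = 26
ES_Task 8 = max(EF_Task 2=13, EF_Task 3=15, EF_Task 4=10, EF_Task 6=29, EF_Task 7=26) = 29; EF_Task 8 = 29+11 = 40
Expected project duration μ = 40 weeks. Critical path: Task 1 → Task 5 → Task 6 → Task 8.

40 weeks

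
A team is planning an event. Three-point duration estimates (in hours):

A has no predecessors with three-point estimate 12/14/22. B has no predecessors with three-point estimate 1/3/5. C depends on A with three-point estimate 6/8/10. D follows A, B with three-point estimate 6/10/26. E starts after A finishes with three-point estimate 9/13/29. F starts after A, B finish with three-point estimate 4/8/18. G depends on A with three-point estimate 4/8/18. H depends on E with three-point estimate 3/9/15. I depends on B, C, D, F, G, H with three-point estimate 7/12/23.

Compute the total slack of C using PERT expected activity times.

16 hours

te_A = (12 + 4·14 + 22)/6 = 90/6 = 15
te_B = (1 + 4·3 + 5)/6 = 18/6 = 3
te_C = (6 + 4·8 + 10)/6 = 48/6 = 8
te_D = (6 + 4·10 + 26)/6 = 72/6 = 12
te_E = (9 + 4·13 + 29)/6 = 90/6 = 15
te_F = (4 + 4·8 + 18)/6 = 54/6 = 9
te_G = (4 + 4·8 + 18)/6 = 54/6 = 9
te_H = (3 + 4·9 + 15)/6 = 54/6 = 9
te_I = (7 + 4·12 + 23)/6 = 78/6 = 13

Forward pass:
ES_A = 0; EF_A = 15
ES_B = 0; EF_B = 3
ES_C = 15; EF_C = 15+8 = 23
ES_D = max(EF_A=15, EF_B=3) = 15; EF_D = 15+12 = 27
ES_E = 15; EF_E = 15+15 = 30
ES_F = max(EF_A=15, EF_B=3) = 15; EF_F = 15+9 = 24
ES_G = 15; EF_G = 15+9 = 24
ES_H = 30; EF_H = 30+9 = 39
ES_I = max(EF_B=3, EF_C=23, EF_D=27, EF_F=24, EF_G=24, EF_H=39) = 39; EF_I = 39+13 = 52
Expected project duration μ = 52 hours. Critical path: A → E → H → I.

Backward pass:
LF_I = 52; LS_I = 52−13 = 39
LF_H = LS_I = 39; LS_H = 39−9 = 30
LF_G = LS_I = 39; LS_G = 39−9 = 30
LF_F = LS_I = 39; LS_F = 39−9 = 30
LF_E = LS_H = 30; LS_E = 30−15 = 15
LF_D = LS_I = 39; LS_D = 39−12 = 27
LF_C = LS_I = 39; LS_C = 39−8 = 31
LF_B = min(LS_D=27, LS_F=30, LS_I=39) = 27; LS_B = 27−3 = 24
LF_A = min(LS_C=31, LS_D=27, LS_E=15, LS_F=30, LS_G=30) = 15; LS_A = 15−15 = 0
Slack_C = LS_C − ES_C = 31 − 15 = 16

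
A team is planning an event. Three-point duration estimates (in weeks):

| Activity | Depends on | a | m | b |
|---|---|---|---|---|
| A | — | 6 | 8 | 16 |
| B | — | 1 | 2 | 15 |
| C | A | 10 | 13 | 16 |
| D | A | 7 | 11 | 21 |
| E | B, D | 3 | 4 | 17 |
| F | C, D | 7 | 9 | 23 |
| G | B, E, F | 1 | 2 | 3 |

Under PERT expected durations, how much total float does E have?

6 weeks

te_A = (6 + 4·8 + 16)/6 = 54/6 = 9
te_B = (1 + 4·2 + 15)/6 = 24/6 = 4
te_C = (10 + 4·13 + 16)/6 = 78/6 = 13
te_D = (7 + 4·11 + 21)/6 = 72/6 = 12
te_E = (3 + 4·4 + 17)/6 = 36/6 = 6
te_F = (7 + 4·9 + 23)/6 = 66/6 = 11
te_G = (1 + 4·2 + 3)/6 = 12/6 = 2

Forward pass:
ES_A = 0; EF_A = 9
ES_B = 0; EF_B = 4
ES_C = 9; EF_C = 9+13 = 22
ES_D = 9; EF_D = 9+12 = 21
ES_E = max(EF_B=4, EF_D=21) = 21; EF_E = 21+6 = 27
ES_F = max(EF_C=22, EF_D=21) = 22; EF_F = 22+11 = 33
ES_G = max(EF_B=4, EF_E=27, EF_F=33) = 33; EF_G = 33+2 = 35
Expected project duration μ = 35 weeks. Critical path: A → C → F → G.

Backward pass:
LF_G = 35; LS_G = 35−2 = 33
LF_F = LS_G = 33; LS_F = 33−11 = 22
LF_E = LS_G = 33; LS_E = 33−6 = 27
LF_D = min(LS_E=27, LS_F=22) = 22; LS_D = 22−12 = 10
LF_C = LS_F = 22; LS_C = 22−13 = 9
LF_B = min(LS_E=27, LS_G=33) = 27; LS_B = 27−4 = 23
LF_A = min(LS_C=9, LS_D=10) = 9; LS_A = 9−9 = 0
Slack_E = LS_E − ES_E = 27 − 21 = 6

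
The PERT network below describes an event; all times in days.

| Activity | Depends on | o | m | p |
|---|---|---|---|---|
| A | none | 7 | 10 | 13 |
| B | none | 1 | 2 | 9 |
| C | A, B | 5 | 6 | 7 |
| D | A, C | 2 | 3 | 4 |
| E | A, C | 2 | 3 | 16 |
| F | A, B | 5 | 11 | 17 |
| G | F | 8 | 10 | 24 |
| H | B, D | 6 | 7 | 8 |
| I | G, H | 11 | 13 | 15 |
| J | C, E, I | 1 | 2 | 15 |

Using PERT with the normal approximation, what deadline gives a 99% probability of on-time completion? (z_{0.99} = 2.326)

59.9 days

te_A = (7 + 4·10 + 13)/6 = 60/6 = 10; σ²_A = ((13−7)/6)² = 1.000
te_B = (1 + 4·2 + 9)/6 = 18/6 = 3; σ²_B = ((9−1)/6)² = 1.778
te_C = (5 + 4·6 + 7)/6 = 36/6 = 6; σ²_C = ((7−5)/6)² = 0.111
te_D = (2 + 4·3 + 4)/6 = 18/6 = 3; σ²_D = ((4−2)/6)² = 0.111
te_E = (2 + 4·3 + 16)/6 = 30/6 = 5; σ²_E = ((16−2)/6)² = 5.444
te_F = (5 + 4·11 + 17)/6 = 66/6 = 11; σ²_F = ((17−5)/6)² = 4.000
te_G = (8 + 4·10 + 24)/6 = 72/6 = 12; σ²_G = ((24−8)/6)² = 7.111
te_H = (6 + 4·7 + 8)/6 = 42/6 = 7; σ²_H = ((8−6)/6)² = 0.111
te_I = (11 + 4·13 + 15)/6 = 78/6 = 13; σ²_I = ((15−11)/6)² = 0.444
te_J = (1 + 4·2 + 15)/6 = 24/6 = 4; σ²_J = ((15−1)/6)² = 5.444

Forward pass:
ES_A = 0; EF_A = 10
ES_B = 0; EF_B = 3
ES_C = max(EF_A=10, EF_B=3) = 10; EF_C = 10+6 = 16
ES_D = max(EF_A=10, EF_C=16) = 16; EF_D = 16+3 = 19
ES_E = max(EF_A=10, EF_C=16) = 16; EF_E = 16+5 = 21
ES_F = max(EF_A=10, EF_B=3) = 10; EF_F = 10+11 = 21
ES_G = 21; EF_G = 21+12 = 33
ES_H = max(EF_B=3, EF_D=19) = 19; EF_H = 19+7 = 26
ES_I = max(EF_G=33, EF_H=26) = 33; EF_I = 33+13 = 46
ES_J = max(EF_C=16, EF_E=21, EF_I=46) = 46; EF_J = 46+4 = 50
Expected project duration μ = 50 days. Critical path: A → F → G → I → J.

Variance along critical path = 1.000 + 4.000 + 7.111 + 0.444 + 5.444 = 18.000; σ = 4.243 days.
D = μ + z·σ = 50 + 2.326·4.243 = 59.9 days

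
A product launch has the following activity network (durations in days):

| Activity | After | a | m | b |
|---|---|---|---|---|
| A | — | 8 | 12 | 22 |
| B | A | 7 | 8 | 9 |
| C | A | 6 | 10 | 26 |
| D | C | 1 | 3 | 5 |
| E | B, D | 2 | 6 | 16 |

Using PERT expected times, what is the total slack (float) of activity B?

7 days

te_A = (8 + 4·12 + 22)/6 = 78/6 = 13
te_B = (7 + 4·8 + 9)/6 = 48/6 = 8
te_C = (6 + 4·10 + 26)/6 = 72/6 = 12
te_D = (1 + 4·3 + 5)/6 = 18/6 = 3
te_E = (2 + 4·6 + 16)/6 = 42/6 = 7

Forward pass:
ES_A = 0; EF_A = 13
ES_B = 13; EF_B = 13+8 = 21
ES_C = 13; EF_C = 13+12 = 25
ES_D = 25; EF_D = 25+3 = 28
ES_E = max(EF_B=21, EF_D=28) = 28; EF_E = 28+7 = 35
Expected project duration μ = 35 days. Critical path: A → C → D → E.

Backward pass:
LF_E = 35; LS_E = 35−7 = 28
LF_D = LS_E = 28; LS_D = 28−3 = 25
LF_C = LS_D = 25; LS_C = 25−12 = 13
LF_B = LS_E = 28; LS_B = 28−8 = 20
LF_A = min(LS_B=20, LS_C=13) = 13; LS_A = 13−13 = 0
Slack_B = LS_B − ES_B = 20 − 13 = 7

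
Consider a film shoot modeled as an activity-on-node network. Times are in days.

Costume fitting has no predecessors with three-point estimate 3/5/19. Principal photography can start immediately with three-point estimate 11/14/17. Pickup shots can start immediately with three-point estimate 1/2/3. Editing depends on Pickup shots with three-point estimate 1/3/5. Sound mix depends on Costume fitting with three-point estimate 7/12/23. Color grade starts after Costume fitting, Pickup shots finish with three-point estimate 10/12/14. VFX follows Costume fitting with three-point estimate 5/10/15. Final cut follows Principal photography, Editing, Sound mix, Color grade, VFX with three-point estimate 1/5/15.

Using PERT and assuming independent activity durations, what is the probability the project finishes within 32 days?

0.912

te_Costume fitting = (3 + 4·5 + 19)/6 = 42/6 = 7; σ²_Costume fitting = ((19−3)/6)² = 7.111
te_Principal photography = (11 + 4·14 + 17)/6 = 84/6 = 14; σ²_Principal photography = ((17−11)/6)² = 1.000
te_Pickup shots = (1 + 4·2 + 3)/6 = 12/6 = 2; σ²_Pickup shots = ((3−1)/6)² = 0.111
te_Editing = (1 + 4·3 + 5)/6 = 18/6 = 3; σ²_Editing = ((5−1)/6)² = 0.444
te_Sound mix = (7 + 4·12 + 23)/6 = 78/6 = 13; σ²_Sound mix = ((23−7)/6)² = 7.111
te_Color grade = (10 + 4·12 + 14)/6 = 72/6 = 12; σ²_Color grade = ((14−10)/6)² = 0.444
te_VFX = (5 + 4·10 + 15)/6 = 60/6 = 10; σ²_VFX = ((15−5)/6)² = 2.778
te_Final cut = (1 + 4·5 + 15)/6 = 36/6 = 6; σ²_Final cut = ((15−1)/6)² = 5.444

Forward pass:
ES_Costume fitting = 0; EF_Costume fitting = 7
ES_Principal photography = 0; EF_Principal photography = 14
ES_Pickup shots = 0; EF_Pickup shots = 2
ES_Editing = 2; EF_Editing = 2+3 = 5
ES_Sound mix = 7; EF_Sound mix = 7+13 = 20
ES_Color grade = max(EF_Costume fitting=7, EF_Pickup shots=2) = 7; EF_Color grade = 7+12 = 19
ES_VFX = 7; EF_VFX = 7+10 = 17
ES_Final cut = max(EF_Principal photography=14, EF_Editing=5, EF_Sound mix=20, EF_Color grade=19, EF_VFX=17) = 20; EF_Final cut = 20+6 = 26
Expected project duration μ = 26 days. Critical path: Costume fitting → Sound mix → Final cut.

Variance along critical path = 7.111 + 7.111 + 5.444 = 19.667; σ = √19.667 = 4.435 days.
Z = (32 − 26) / 4.435 = 1.353
P(T ≤ 32) = Φ(1.353) ≈ 0.912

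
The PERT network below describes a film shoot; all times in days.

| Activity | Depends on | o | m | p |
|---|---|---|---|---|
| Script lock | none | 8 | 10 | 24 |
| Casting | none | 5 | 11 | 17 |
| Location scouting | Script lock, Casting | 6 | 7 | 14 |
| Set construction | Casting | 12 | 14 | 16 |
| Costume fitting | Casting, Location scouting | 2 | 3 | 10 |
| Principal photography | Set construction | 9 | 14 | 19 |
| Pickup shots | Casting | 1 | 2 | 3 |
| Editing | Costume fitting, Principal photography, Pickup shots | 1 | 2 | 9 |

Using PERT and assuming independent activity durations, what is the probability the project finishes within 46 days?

0.909

te_Script lock = (8 + 4·10 + 24)/6 = 72/6 = 12; σ²_Script lock = ((24−8)/6)² = 7.111
te_Casting = (5 + 4·11 + 17)/6 = 66/6 = 11; σ²_Casting = ((17−5)/6)² = 4.000
te_Location scouting = (6 + 4·7 + 14)/6 = 48/6 = 8; σ²_Location scouting = ((14−6)/6)² = 1.778
te_Set construction = (12 + 4·14 + 16)/6 = 84/6 = 14; σ²_Set construction = ((16−12)/6)² = 0.444
te_Costume fitting = (2 + 4·3 + 10)/6 = 24/6 = 4; σ²_Costume fitting = ((10−2)/6)² = 1.778
te_Principal photography = (9 + 4·14 + 19)/6 = 84/6 = 14; σ²_Principal photography = ((19−9)/6)² = 2.778
te_Pickup shots = (1 + 4·2 + 3)/6 = 12/6 = 2; σ²_Pickup shots = ((3−1)/6)² = 0.111
te_Editing = (1 + 4·2 + 9)/6 = 18/6 = 3; σ²_Editing = ((9−1)/6)² = 1.778

Forward pass:
ES_Script lock = 0; EF_Script lock = 12
ES_Casting = 0; EF_Casting = 11
ES_Location scouting = max(EF_Script lock=12, EF_Casting=11) = 12; EF_Location scouting = 12+8 = 20
ES_Set construction = 11; EF_Set construction = 11+14 = 25
ES_Costume fitting = max(EF_Casting=11, EF_Location scouting=20) = 20; EF_Costume fitting = 20+4 = 24
ES_Principal photography = 25; EF_Principal photography = 25+14 = 39
ES_Pickup shots = 11; EF_Pickup shots = 11+2 = 13
ES_Editing = max(EF_Costume fitting=24, EF_Principal photography=39, EF_Pickup shots=13) = 39; EF_Editing = 39+3 = 42
Expected project duration μ = 42 days. Critical path: Casting → Set construction → Principal photography → Editing.

Variance along critical path = 4.000 + 0.444 + 2.778 + 1.778 = 9.000; σ = √9.000 = 3.000 days.
Z = (46 − 42) / 3.000 = 1.333
P(T ≤ 46) = Φ(1.333) ≈ 0.909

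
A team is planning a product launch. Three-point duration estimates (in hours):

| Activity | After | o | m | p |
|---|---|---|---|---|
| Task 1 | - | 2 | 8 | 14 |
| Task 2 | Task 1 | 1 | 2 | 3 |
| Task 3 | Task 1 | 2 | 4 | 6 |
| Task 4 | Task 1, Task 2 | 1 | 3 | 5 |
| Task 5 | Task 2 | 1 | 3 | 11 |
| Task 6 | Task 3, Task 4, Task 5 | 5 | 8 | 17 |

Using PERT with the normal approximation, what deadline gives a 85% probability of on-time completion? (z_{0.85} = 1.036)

te_Task 1 = (2 + 4·8 + 14)/6 = 48/6 = 8; σ²_Task 1 = ((14−2)/6)² = 4.000
te_Task 2 = (1 + 4·2 + 3)/6 = 12/6 = 2; σ²_Task 2 = ((3−1)/6)² = 0.111
te_Task 3 = (2 + 4·4 + 6)/6 = 24/6 = 4; σ²_Task 3 = ((6−2)/6)² = 0.444
te_Task 4 = (1 + 4·3 + 5)/6 = 18/6 = 3; σ²_Task 4 = ((5−1)/6)² = 0.444
te_Task 5 = (1 + 4·3 + 11)/6 = 24/6 = 4; σ²_Task 5 = ((11−1)/6)² = 2.778
te_Task 6 = (5 + 4·8 + 17)/6 = 54/6 = 9; σ²_Task 6 = ((17−5)/6)² = 4.000

Forward pass:
ES_Task 1 = 0; EF_Task 1 = 8
ES_Task 2 = 8; EF_Task 2 = 8+2 = 10
ES_Task 3 = 8; EF_Task 3 = 8+4 = 12
ES_Task 4 = max(EF_Task 1=8, EF_Task 2=10) = 10; EF_Task 4 = 10+3 = 13
ES_Task 5 = 10; EF_Task 5 = 10+4 = 14
ES_Task 6 = max(EF_Task 3=12, EF_Task 4=13, EF_Task 5=14) = 14; EF_Task 6 = 14+9 = 23
Expected project duration μ = 23 hours. Critical path: Task 1 → Task 2 → Task 5 → Task 6.

Variance along critical path = 4.000 + 0.111 + 2.778 + 4.000 = 10.889; σ = 3.300 hours.
D = μ + z·σ = 23 + 1.036·3.300 = 26.4 hours

26.4 hours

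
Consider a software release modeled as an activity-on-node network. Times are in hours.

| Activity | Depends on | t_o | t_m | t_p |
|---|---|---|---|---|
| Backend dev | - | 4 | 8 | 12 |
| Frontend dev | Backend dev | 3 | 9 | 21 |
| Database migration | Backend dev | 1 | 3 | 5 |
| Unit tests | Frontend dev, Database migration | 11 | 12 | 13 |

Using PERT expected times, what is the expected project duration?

te_Backend dev = (4 + 4·8 + 12)/6 = 48/6 = 8
te_Frontend dev = (3 + 4·9 + 21)/6 = 60/6 = 10
te_Database migration = (1 + 4·3 + 5)/6 = 18/6 = 3
te_Unit tests = (11 + 4·12 + 13)/6 = 72/6 = 12

Forward pass:
ES_Backend dev = 0; EF_Backend dev = 8
ES_Frontend dev = 8; EF_Frontend dev = 8+10 = 18
ES_Database migration = 8; EF_Database migration = 8+3 = 11
ES_Unit tests = max(EF_Frontend dev=18, EF_Database migration=11) = 18; EF_Unit tests = 18+12 = 30
Expected project duration μ = 30 hours. Critical path: Backend dev → Frontend dev → Unit tests.

30 hours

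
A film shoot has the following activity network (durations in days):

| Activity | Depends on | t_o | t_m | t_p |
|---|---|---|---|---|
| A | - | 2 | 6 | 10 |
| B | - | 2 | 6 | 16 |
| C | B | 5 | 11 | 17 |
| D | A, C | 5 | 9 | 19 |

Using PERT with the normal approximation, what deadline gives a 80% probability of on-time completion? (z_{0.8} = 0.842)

31.2 days

te_A = (2 + 4·6 + 10)/6 = 36/6 = 6; σ²_A = ((10−2)/6)² = 1.778
te_B = (2 + 4·6 + 16)/6 = 42/6 = 7; σ²_B = ((16−2)/6)² = 5.444
te_C = (5 + 4·11 + 17)/6 = 66/6 = 11; σ²_C = ((17−5)/6)² = 4.000
te_D = (5 + 4·9 + 19)/6 = 60/6 = 10; σ²_D = ((19−5)/6)² = 5.444

Forward pass:
ES_A = 0; EF_A = 6
ES_B = 0; EF_B = 7
ES_C = 7; EF_C = 7+11 = 18
ES_D = max(EF_A=6, EF_C=18) = 18; EF_D = 18+10 = 28
Expected project duration μ = 28 days. Critical path: B → C → D.

Variance along critical path = 5.444 + 4.000 + 5.444 = 14.889; σ = 3.859 days.
D = μ + z·σ = 28 + 0.842·3.859 = 31.2 days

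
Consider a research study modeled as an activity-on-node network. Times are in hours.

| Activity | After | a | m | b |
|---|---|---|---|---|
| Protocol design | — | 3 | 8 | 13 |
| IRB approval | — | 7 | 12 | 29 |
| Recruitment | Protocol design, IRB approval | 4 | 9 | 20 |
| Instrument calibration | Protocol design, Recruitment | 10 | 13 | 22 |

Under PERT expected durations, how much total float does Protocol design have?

te_Protocol design = (3 + 4·8 + 13)/6 = 48/6 = 8
te_IRB approval = (7 + 4·12 + 29)/6 = 84/6 = 14
te_Recruitment = (4 + 4·9 + 20)/6 = 60/6 = 10
te_Instrument calibration = (10 + 4·13 + 22)/6 = 84/6 = 14

Forward pass:
ES_Protocol design = 0; EF_Protocol design = 8
ES_IRB approval = 0; EF_IRB approval = 14
ES_Recruitment = max(EF_Protocol design=8, EF_IRB approval=14) = 14; EF_Recruitment = 14+10 = 24
ES_Instrument calibration = max(EF_Protocol design=8, EF_Recruitment=24) = 24; EF_Instrument calibration = 24+14 = 38
Expected project duration μ = 38 hours. Critical path: IRB approval → Recruitment → Instrument calibration.

Backward pass:
LF_Instrument calibration = 38; LS_Instrument calibration = 38−14 = 24
LF_Recruitment = LS_Instrument calibration = 24; LS_Recruitment = 24−10 = 14
LF_IRB approval = LS_Recruitment = 14; LS_IRB approval = 14−14 = 0
LF_Protocol design = min(LS_Recruitment=14, LS_Instrument calibration=24) = 14; LS_Protocol design = 14−8 = 6
Slack_Protocol design = LS_Protocol design − ES_Protocol design = 6 − 0 = 6

6 hours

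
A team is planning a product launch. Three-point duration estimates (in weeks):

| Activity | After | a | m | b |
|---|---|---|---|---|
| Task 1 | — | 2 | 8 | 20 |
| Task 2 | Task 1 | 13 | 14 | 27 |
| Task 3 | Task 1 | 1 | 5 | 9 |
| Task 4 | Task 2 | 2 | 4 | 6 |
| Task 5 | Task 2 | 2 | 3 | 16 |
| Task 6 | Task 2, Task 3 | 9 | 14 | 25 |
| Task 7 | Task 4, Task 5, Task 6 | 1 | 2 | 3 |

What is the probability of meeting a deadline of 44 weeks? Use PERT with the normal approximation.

0.666

te_Task 1 = (2 + 4·8 + 20)/6 = 54/6 = 9; σ²_Task 1 = ((20−2)/6)² = 9.000
te_Task 2 = (13 + 4·14 + 27)/6 = 96/6 = 16; σ²_Task 2 = ((27−13)/6)² = 5.444
te_Task 3 = (1 + 4·5 + 9)/6 = 30/6 = 5; σ²_Task 3 = ((9−1)/6)² = 1.778
te_Task 4 = (2 + 4·4 + 6)/6 = 24/6 = 4; σ²_Task 4 = ((6−2)/6)² = 0.444
te_Task 5 = (2 + 4·3 + 16)/6 = 30/6 = 5; σ²_Task 5 = ((16−2)/6)² = 5.444
te_Task 6 = (9 + 4·14 + 25)/6 = 90/6 = 15; σ²_Task 6 = ((25−9)/6)² = 7.111
te_Task 7 = (1 + 4·2 + 3)/6 = 12/6 = 2; σ²_Task 7 = ((3−1)/6)² = 0.111

Forward pass:
ES_Task 1 = 0; EF_Task 1 = 9
ES_Task 2 = 9; EF_Task 2 = 9+16 = 25
ES_Task 3 = 9; EF_Task 3 = 9+5 = 14
ES_Task 4 = 25; EF_Task 4 = 25+4 = 29
ES_Task 5 = 25; EF_Task 5 = 25+5 = 30
ES_Task 6 = max(EF_Task 2=25, EF_Task 3=14) = 25; EF_Task 6 = 25+15 = 40
ES_Task 7 = max(EF_Task 4=29, EF_Task 5=30, EF_Task 6=40) = 40; EF_Task 7 = 40+2 = 42
Expected project duration μ = 42 weeks. Critical path: Task 1 → Task 2 → Task 6 → Task 7.

Variance along critical path = 9.000 + 5.444 + 7.111 + 0.111 = 21.667; σ = √21.667 = 4.655 weeks.
Z = (44 − 42) / 4.655 = 0.430
P(T ≤ 44) = Φ(0.430) ≈ 0.666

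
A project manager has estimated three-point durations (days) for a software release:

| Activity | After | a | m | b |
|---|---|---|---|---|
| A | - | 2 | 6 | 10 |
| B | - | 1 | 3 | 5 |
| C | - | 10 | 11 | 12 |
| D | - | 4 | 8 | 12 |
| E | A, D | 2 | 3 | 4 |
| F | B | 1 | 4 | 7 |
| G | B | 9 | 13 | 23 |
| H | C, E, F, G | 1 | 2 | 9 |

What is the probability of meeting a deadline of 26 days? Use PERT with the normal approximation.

0.985

te_A = (2 + 4·6 + 10)/6 = 36/6 = 6; σ²_A = ((10−2)/6)² = 1.778
te_B = (1 + 4·3 + 5)/6 = 18/6 = 3; σ²_B = ((5−1)/6)² = 0.444
te_C = (10 + 4·11 + 12)/6 = 66/6 = 11; σ²_C = ((12−10)/6)² = 0.111
te_D = (4 + 4·8 + 12)/6 = 48/6 = 8; σ²_D = ((12−4)/6)² = 1.778
te_E = (2 + 4·3 + 4)/6 = 18/6 = 3; σ²_E = ((4−2)/6)² = 0.111
te_F = (1 + 4·4 + 7)/6 = 24/6 = 4; σ²_F = ((7−1)/6)² = 1.000
te_G = (9 + 4·13 + 23)/6 = 84/6 = 14; σ²_G = ((23−9)/6)² = 5.444
te_H = (1 + 4·2 + 9)/6 = 18/6 = 3; σ²_H = ((9−1)/6)² = 1.778

Forward pass:
ES_A = 0; EF_A = 6
ES_B = 0; EF_B = 3
ES_C = 0; EF_C = 11
ES_D = 0; EF_D = 8
ES_E = max(EF_A=6, EF_D=8) = 8; EF_E = 8+3 = 11
ES_F = 3; EF_F = 3+4 = 7
ES_G = 3; EF_G = 3+14 = 17
ES_H = max(EF_C=11, EF_E=11, EF_F=7, EF_G=17) = 17; EF_H = 17+3 = 20
Expected project duration μ = 20 days. Critical path: B → G → H.

Variance along critical path = 0.444 + 5.444 + 1.778 = 7.667; σ = √7.667 = 2.769 days.
Z = (26 − 20) / 2.769 = 2.167
P(T ≤ 26) = Φ(2.167) ≈ 0.985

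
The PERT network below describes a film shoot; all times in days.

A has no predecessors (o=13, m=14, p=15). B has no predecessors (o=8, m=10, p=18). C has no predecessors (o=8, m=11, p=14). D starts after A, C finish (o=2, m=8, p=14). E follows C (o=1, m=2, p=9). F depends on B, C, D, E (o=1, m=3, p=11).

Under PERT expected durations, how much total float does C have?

te_A = (13 + 4·14 + 15)/6 = 84/6 = 14
te_B = (8 + 4·10 + 18)/6 = 66/6 = 11
te_C = (8 + 4·11 + 14)/6 = 66/6 = 11
te_D = (2 + 4·8 + 14)/6 = 48/6 = 8
te_E = (1 + 4·2 + 9)/6 = 18/6 = 3
te_F = (1 + 4·3 + 11)/6 = 24/6 = 4

Forward pass:
ES_A = 0; EF_A = 14
ES_B = 0; EF_B = 11
ES_C = 0; EF_C = 11
ES_D = max(EF_A=14, EF_C=11) = 14; EF_D = 14+8 = 22
ES_E = 11; EF_E = 11+3 = 14
ES_F = max(EF_B=11, EF_C=11, EF_D=22, EF_E=14) = 22; EF_F = 22+4 = 26
Expected project duration μ = 26 days. Critical path: A → D → F.

Backward pass:
LF_F = 26; LS_F = 26−4 = 22
LF_E = LS_F = 22; LS_E = 22−3 = 19
LF_D = LS_F = 22; LS_D = 22−8 = 14
LF_C = min(LS_D=14, LS_E=19, LS_F=22) = 14; LS_C = 14−11 = 3
LF_B = LS_F = 22; LS_B = 22−11 = 11
LF_A = LS_D = 14; LS_A = 14−14 = 0
Slack_C = LS_C − ES_C = 3 − 0 = 3

3 days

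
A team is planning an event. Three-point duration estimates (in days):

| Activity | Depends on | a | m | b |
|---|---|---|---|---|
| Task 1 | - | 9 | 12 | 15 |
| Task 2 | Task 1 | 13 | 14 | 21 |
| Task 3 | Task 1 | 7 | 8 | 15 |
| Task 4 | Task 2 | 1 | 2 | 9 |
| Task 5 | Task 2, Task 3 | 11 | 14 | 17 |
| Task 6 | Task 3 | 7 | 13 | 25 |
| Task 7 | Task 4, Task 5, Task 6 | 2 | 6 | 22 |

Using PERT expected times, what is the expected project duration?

49 days

te_Task 1 = (9 + 4·12 + 15)/6 = 72/6 = 12
te_Task 2 = (13 + 4·14 + 21)/6 = 90/6 = 15
te_Task 3 = (7 + 4·8 + 15)/6 = 54/6 = 9
te_Task 4 = (1 + 4·2 + 9)/6 = 18/6 = 3
te_Task 5 = (11 + 4·14 + 17)/6 = 84/6 = 14
te_Task 6 = (7 + 4·13 + 25)/6 = 84/6 = 14
te_Task 7 = (2 + 4·6 + 22)/6 = 48/6 = 8

Forward pass:
ES_Task 1 = 0; EF_Task 1 = 12
ES_Task 2 = 12; EF_Task 2 = 12+15 = 27
ES_Task 3 = 12; EF_Task 3 = 12+9 = 21
ES_Task 4 = 27; EF_Task 4 = 27+3 = 30
ES_Task 5 = max(EF_Task 2=27, EF_Task 3=21) = 27; EF_Task 5 = 27+14 = 41
ES_Task 6 = 21; EF_Task 6 = 21+14 = 35
ES_Task 7 = max(EF_Task 4=30, EF_Task 5=41, EF_Task 6=35) = 41; EF_Task 7 = 41+8 = 49
Expected project duration μ = 49 days. Critical path: Task 1 → Task 2 → Task 5 → Task 7.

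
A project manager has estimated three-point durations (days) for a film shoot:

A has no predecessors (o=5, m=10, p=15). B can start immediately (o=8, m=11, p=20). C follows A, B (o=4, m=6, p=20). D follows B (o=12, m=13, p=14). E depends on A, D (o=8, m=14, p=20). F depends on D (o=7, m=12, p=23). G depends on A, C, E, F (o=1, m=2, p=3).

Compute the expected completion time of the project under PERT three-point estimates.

te_A = (5 + 4·10 + 15)/6 = 60/6 = 10
te_B = (8 + 4·11 + 20)/6 = 72/6 = 12
te_C = (4 + 4·6 + 20)/6 = 48/6 = 8
te_D = (12 + 4·13 + 14)/6 = 78/6 = 13
te_E = (8 + 4·14 + 20)/6 = 84/6 = 14
te_F = (7 + 4·12 + 23)/6 = 78/6 = 13
te_G = (1 + 4·2 + 3)/6 = 12/6 = 2

Forward pass:
ES_A = 0; EF_A = 10
ES_B = 0; EF_B = 12
ES_C = max(EF_A=10, EF_B=12) = 12; EF_C = 12+8 = 20
ES_D = 12; EF_D = 12+13 = 25
ES_E = max(EF_A=10, EF_D=25) = 25; EF_E = 25+14 = 39
ES_F = 25; EF_F = 25+13 = 38
ES_G = max(EF_A=10, EF_C=20, EF_E=39, EF_F=38) = 39; EF_G = 39+2 = 41
Expected project duration μ = 41 days. Critical path: B → D → E → G.

41 days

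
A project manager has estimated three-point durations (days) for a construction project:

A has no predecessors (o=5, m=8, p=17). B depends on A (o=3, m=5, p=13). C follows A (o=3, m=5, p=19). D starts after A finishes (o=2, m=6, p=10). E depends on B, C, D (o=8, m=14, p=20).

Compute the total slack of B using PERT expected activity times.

1 days

te_A = (5 + 4·8 + 17)/6 = 54/6 = 9
te_B = (3 + 4·5 + 13)/6 = 36/6 = 6
te_C = (3 + 4·5 + 19)/6 = 42/6 = 7
te_D = (2 + 4·6 + 10)/6 = 36/6 = 6
te_E = (8 + 4·14 + 20)/6 = 84/6 = 14

Forward pass:
ES_A = 0; EF_A = 9
ES_B = 9; EF_B = 9+6 = 15
ES_C = 9; EF_C = 9+7 = 16
ES_D = 9; EF_D = 9+6 = 15
ES_E = max(EF_B=15, EF_C=16, EF_D=15) = 16; EF_E = 16+14 = 30
Expected project duration μ = 30 days. Critical path: A → C → E.

Backward pass:
LF_E = 30; LS_E = 30−14 = 16
LF_D = LS_E = 16; LS_D = 16−6 = 10
LF_C = LS_E = 16; LS_C = 16−7 = 9
LF_B = LS_E = 16; LS_B = 16−6 = 10
LF_A = min(LS_B=10, LS_C=9, LS_D=10) = 9; LS_A = 9−9 = 0
Slack_B = LS_B − ES_B = 10 − 9 = 1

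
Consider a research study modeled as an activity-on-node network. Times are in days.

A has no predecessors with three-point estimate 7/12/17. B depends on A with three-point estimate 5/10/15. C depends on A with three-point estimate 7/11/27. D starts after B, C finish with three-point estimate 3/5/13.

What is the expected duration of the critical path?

31 days

te_A = (7 + 4·12 + 17)/6 = 72/6 = 12
te_B = (5 + 4·10 + 15)/6 = 60/6 = 10
te_C = (7 + 4·11 + 27)/6 = 78/6 = 13
te_D = (3 + 4·5 + 13)/6 = 36/6 = 6

Forward pass:
ES_A = 0; EF_A = 12
ES_B = 12; EF_B = 12+10 = 22
ES_C = 12; EF_C = 12+13 = 25
ES_D = max(EF_B=22, EF_C=25) = 25; EF_D = 25+6 = 31
Expected project duration μ = 31 days. Critical path: A → C → D.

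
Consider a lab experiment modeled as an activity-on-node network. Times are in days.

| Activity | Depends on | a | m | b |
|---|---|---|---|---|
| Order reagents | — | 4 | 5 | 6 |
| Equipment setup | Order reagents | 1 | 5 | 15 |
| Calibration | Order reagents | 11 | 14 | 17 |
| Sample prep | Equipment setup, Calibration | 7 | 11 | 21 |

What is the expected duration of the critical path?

te_Order reagents = (4 + 4·5 + 6)/6 = 30/6 = 5
te_Equipment setup = (1 + 4·5 + 15)/6 = 36/6 = 6
te_Calibration = (11 + 4·14 + 17)/6 = 84/6 = 14
te_Sample prep = (7 + 4·11 + 21)/6 = 72/6 = 12

Forward pass:
ES_Order reagents = 0; EF_Order reagents = 5
ES_Equipment setup = 5; EF_Equipment setup = 5+6 = 11
ES_Calibration = 5; EF_Calibration = 5+14 = 19
ES_Sample prep = max(EF_Equipment setup=11, EF_Calibration=19) = 19; EF_Sample prep = 19+12 = 31
Expected project duration μ = 31 days. Critical path: Order reagents → Calibration → Sample prep.

31 days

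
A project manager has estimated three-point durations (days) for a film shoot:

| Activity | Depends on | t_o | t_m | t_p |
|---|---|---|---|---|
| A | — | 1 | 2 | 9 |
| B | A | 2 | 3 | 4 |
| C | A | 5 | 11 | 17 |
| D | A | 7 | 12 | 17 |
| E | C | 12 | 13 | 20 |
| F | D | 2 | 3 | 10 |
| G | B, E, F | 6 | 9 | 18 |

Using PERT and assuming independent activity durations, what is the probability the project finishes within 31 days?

te_A = (1 + 4·2 + 9)/6 = 18/6 = 3; σ²_A = ((9−1)/6)² = 1.778
te_B = (2 + 4·3 + 4)/6 = 18/6 = 3; σ²_B = ((4−2)/6)² = 0.111
te_C = (5 + 4·11 + 17)/6 = 66/6 = 11; σ²_C = ((17−5)/6)² = 4.000
te_D = (7 + 4·12 + 17)/6 = 72/6 = 12; σ²_D = ((17−7)/6)² = 2.778
te_E = (12 + 4·13 + 20)/6 = 84/6 = 14; σ²_E = ((20−12)/6)² = 1.778
te_F = (2 + 4·3 + 10)/6 = 24/6 = 4; σ²_F = ((10−2)/6)² = 1.778
te_G = (6 + 4·9 + 18)/6 = 60/6 = 10; σ²_G = ((18−6)/6)² = 4.000

Forward pass:
ES_A = 0; EF_A = 3
ES_B = 3; EF_B = 3+3 = 6
ES_C = 3; EF_C = 3+11 = 14
ES_D = 3; EF_D = 3+12 = 15
ES_E = 14; EF_E = 14+14 = 28
ES_F = 15; EF_F = 15+4 = 19
ES_G = max(EF_B=6, EF_E=28, EF_F=19) = 28; EF_G = 28+10 = 38
Expected project duration μ = 38 days. Critical path: A → C → E → G.

Variance along critical path = 1.778 + 4.000 + 1.778 + 4.000 = 11.556; σ = √11.556 = 3.399 days.
Z = (31 − 38) / 3.399 = -2.059
P(T ≤ 31) = Φ(-2.059) ≈ 0.020

0.020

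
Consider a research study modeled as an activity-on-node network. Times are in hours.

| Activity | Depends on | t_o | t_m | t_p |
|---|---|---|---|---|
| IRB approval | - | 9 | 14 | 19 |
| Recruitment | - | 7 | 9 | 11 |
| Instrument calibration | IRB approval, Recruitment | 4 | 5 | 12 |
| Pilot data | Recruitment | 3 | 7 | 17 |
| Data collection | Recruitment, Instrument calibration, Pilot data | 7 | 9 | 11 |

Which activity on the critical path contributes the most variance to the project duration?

te_IRB approval = (9 + 4·14 + 19)/6 = 84/6 = 14; σ²_IRB approval = ((19−9)/6)² = 2.778
te_Recruitment = (7 + 4·9 + 11)/6 = 54/6 = 9; σ²_Recruitment = ((11−7)/6)² = 0.444
te_Instrument calibration = (4 + 4·5 + 12)/6 = 36/6 = 6; σ²_Instrument calibration = ((12−4)/6)² = 1.778
te_Pilot data = (3 + 4·7 + 17)/6 = 48/6 = 8; σ²_Pilot data = ((17−3)/6)² = 5.444
te_Data collection = (7 + 4·9 + 11)/6 = 54/6 = 9; σ²_Data collection = ((11−7)/6)² = 0.444

Forward pass:
ES_IRB approval = 0; EF_IRB approval = 14
ES_Recruitment = 0; EF_Recruitment = 9
ES_Instrument calibration = max(EF_IRB approval=14, EF_Recruitment=9) = 14; EF_Instrument calibration = 14+6 = 20
ES_Pilot data = 9; EF_Pilot data = 9+8 = 17
ES_Data collection = max(EF_Recruitment=9, EF_Instrument calibration=20, EF_Pilot data=17) = 20; EF_Data collection = 20+9 = 29
Expected project duration μ = 29 hours. Critical path: IRB approval → Instrument calibration → Data collection.

Variances on critical path: σ²_IRB approval=2.778, σ²_Instrument calibration=1.778, σ²_Data collection=0.444.
Largest is σ²_IRB approval = 2.778.

IRB approval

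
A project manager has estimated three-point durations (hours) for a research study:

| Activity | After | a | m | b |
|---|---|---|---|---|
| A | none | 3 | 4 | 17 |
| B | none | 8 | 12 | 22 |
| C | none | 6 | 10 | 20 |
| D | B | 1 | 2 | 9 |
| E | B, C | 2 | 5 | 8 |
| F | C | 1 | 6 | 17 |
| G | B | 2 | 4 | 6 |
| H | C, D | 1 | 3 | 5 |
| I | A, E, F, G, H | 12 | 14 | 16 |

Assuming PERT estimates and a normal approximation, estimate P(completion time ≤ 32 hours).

0.363

te_A = (3 + 4·4 + 17)/6 = 36/6 = 6; σ²_A = ((17−3)/6)² = 5.444
te_B = (8 + 4·12 + 22)/6 = 78/6 = 13; σ²_B = ((22−8)/6)² = 5.444
te_C = (6 + 4·10 + 20)/6 = 66/6 = 11; σ²_C = ((20−6)/6)² = 5.444
te_D = (1 + 4·2 + 9)/6 = 18/6 = 3; σ²_D = ((9−1)/6)² = 1.778
te_E = (2 + 4·5 + 8)/6 = 30/6 = 5; σ²_E = ((8−2)/6)² = 1.000
te_F = (1 + 4·6 + 17)/6 = 42/6 = 7; σ²_F = ((17−1)/6)² = 7.111
te_G = (2 + 4·4 + 6)/6 = 24/6 = 4; σ²_G = ((6−2)/6)² = 0.444
te_H = (1 + 4·3 + 5)/6 = 18/6 = 3; σ²_H = ((5−1)/6)² = 0.444
te_I = (12 + 4·14 + 16)/6 = 84/6 = 14; σ²_I = ((16−12)/6)² = 0.444

Forward pass:
ES_A = 0; EF_A = 6
ES_B = 0; EF_B = 13
ES_C = 0; EF_C = 11
ES_D = 13; EF_D = 13+3 = 16
ES_E = max(EF_B=13, EF_C=11) = 13; EF_E = 13+5 = 18
ES_F = 11; EF_F = 11+7 = 18
ES_G = 13; EF_G = 13+4 = 17
ES_H = max(EF_C=11, EF_D=16) = 16; EF_H = 16+3 = 19
ES_I = max(EF_A=6, EF_E=18, EF_F=18, EF_G=17, EF_H=19) = 19; EF_I = 19+14 = 33
Expected project duration μ = 33 hours. Critical path: B → D → H → I.

Variance along critical path = 5.444 + 1.778 + 0.444 + 0.444 = 8.111; σ = √8.111 = 2.848 hours.
Z = (32 − 33) / 2.848 = -0.351
P(T ≤ 32) = Φ(-0.351) ≈ 0.363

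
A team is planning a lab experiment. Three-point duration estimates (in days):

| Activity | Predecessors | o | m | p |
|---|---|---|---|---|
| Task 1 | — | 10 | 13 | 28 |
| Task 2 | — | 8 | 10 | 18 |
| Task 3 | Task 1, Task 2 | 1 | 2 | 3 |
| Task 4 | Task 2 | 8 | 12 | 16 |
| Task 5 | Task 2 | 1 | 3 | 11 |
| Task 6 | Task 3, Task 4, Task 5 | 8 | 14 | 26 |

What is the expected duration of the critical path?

38 days

te_Task 1 = (10 + 4·13 + 28)/6 = 90/6 = 15
te_Task 2 = (8 + 4·10 + 18)/6 = 66/6 = 11
te_Task 3 = (1 + 4·2 + 3)/6 = 12/6 = 2
te_Task 4 = (8 + 4·12 + 16)/6 = 72/6 = 12
te_Task 5 = (1 + 4·3 + 11)/6 = 24/6 = 4
te_Task 6 = (8 + 4·14 + 26)/6 = 90/6 = 15

Forward pass:
ES_Task 1 = 0; EF_Task 1 = 15
ES_Task 2 = 0; EF_Task 2 = 11
ES_Task 3 = max(EF_Task 1=15, EF_Task 2=11) = 15; EF_Task 3 = 15+2 = 17
ES_Task 4 = 11; EF_Task 4 = 11+12 = 23
ES_Task 5 = 11; EF_Task 5 = 11+4 = 15
ES_Task 6 = max(EF_Task 3=17, EF_Task 4=23, EF_Task 5=15) = 23; EF_Task 6 = 23+15 = 38
Expected project duration μ = 38 days. Critical path: Task 2 → Task 4 → Task 6.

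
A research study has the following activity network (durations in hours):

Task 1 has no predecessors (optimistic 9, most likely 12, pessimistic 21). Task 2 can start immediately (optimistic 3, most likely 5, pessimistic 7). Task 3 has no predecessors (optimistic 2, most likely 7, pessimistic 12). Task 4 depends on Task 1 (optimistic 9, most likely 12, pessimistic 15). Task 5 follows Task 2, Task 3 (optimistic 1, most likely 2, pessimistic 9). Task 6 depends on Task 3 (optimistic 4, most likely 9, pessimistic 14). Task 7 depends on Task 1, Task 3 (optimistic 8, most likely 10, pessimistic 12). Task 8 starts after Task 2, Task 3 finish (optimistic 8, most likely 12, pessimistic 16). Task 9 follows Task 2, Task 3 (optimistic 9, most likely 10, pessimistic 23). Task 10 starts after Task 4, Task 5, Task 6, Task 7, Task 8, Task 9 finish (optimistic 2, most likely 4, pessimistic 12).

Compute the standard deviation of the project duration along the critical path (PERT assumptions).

te_Task 1 = (9 + 4·12 + 21)/6 = 78/6 = 13; σ²_Task 1 = ((21−9)/6)² = 4.000
te_Task 2 = (3 + 4·5 + 7)/6 = 30/6 = 5; σ²_Task 2 = ((7−3)/6)² = 0.444
te_Task 3 = (2 + 4·7 + 12)/6 = 42/6 = 7; σ²_Task 3 = ((12−2)/6)² = 2.778
te_Task 4 = (9 + 4·12 + 15)/6 = 72/6 = 12; σ²_Task 4 = ((15−9)/6)² = 1.000
te_Task 5 = (1 + 4·2 + 9)/6 = 18/6 = 3; σ²_Task 5 = ((9−1)/6)² = 1.778
te_Task 6 = (4 + 4·9 + 14)/6 = 54/6 = 9; σ²_Task 6 = ((14−4)/6)² = 2.778
te_Task 7 = (8 + 4·10 + 12)/6 = 60/6 = 10; σ²_Task 7 = ((12−8)/6)² = 0.444
te_Task 8 = (8 + 4·12 + 16)/6 = 72/6 = 12; σ²_Task 8 = ((16−8)/6)² = 1.778
te_Task 9 = (9 + 4·10 + 23)/6 = 72/6 = 12; σ²_Task 9 = ((23−9)/6)² = 5.444
te_Task 10 = (2 + 4·4 + 12)/6 = 30/6 = 5; σ²_Task 10 = ((12−2)/6)² = 2.778

Forward pass:
ES_Task 1 = 0; EF_Task 1 = 13
ES_Task 2 = 0; EF_Task 2 = 5
ES_Task 3 = 0; EF_Task 3 = 7
ES_Task 4 = 13; EF_Task 4 = 13+12 = 25
ES_Task 5 = max(EF_Task 2=5, EF_Task 3=7) = 7; EF_Task 5 = 7+3 = 10
ES_Task 6 = 7; EF_Task 6 = 7+9 = 16
ES_Task 7 = max(EF_Task 1=13, EF_Task 3=7) = 13; EF_Task 7 = 13+10 = 23
ES_Task 8 = max(EF_Task 2=5, EF_Task 3=7) = 7; EF_Task 8 = 7+12 = 19
ES_Task 9 = max(EF_Task 2=5, EF_Task 3=7) = 7; EF_Task 9 = 7+12 = 19
ES_Task 10 = max(EF_Task 4=25, EF_Task 5=10, EF_Task 6=16, EF_Task 7=23, EF_Task 8=19, EF_Task 9=19) = 25; EF_Task 10 = 25+5 = 30
Expected project duration μ = 30 hours. Critical path: Task 1 → Task 4 → Task 10.

Variance along critical path = 4.000 + 1.000 + 2.778 = 7.778
σ = √7.778 = 2.789 hours

2.79 hours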